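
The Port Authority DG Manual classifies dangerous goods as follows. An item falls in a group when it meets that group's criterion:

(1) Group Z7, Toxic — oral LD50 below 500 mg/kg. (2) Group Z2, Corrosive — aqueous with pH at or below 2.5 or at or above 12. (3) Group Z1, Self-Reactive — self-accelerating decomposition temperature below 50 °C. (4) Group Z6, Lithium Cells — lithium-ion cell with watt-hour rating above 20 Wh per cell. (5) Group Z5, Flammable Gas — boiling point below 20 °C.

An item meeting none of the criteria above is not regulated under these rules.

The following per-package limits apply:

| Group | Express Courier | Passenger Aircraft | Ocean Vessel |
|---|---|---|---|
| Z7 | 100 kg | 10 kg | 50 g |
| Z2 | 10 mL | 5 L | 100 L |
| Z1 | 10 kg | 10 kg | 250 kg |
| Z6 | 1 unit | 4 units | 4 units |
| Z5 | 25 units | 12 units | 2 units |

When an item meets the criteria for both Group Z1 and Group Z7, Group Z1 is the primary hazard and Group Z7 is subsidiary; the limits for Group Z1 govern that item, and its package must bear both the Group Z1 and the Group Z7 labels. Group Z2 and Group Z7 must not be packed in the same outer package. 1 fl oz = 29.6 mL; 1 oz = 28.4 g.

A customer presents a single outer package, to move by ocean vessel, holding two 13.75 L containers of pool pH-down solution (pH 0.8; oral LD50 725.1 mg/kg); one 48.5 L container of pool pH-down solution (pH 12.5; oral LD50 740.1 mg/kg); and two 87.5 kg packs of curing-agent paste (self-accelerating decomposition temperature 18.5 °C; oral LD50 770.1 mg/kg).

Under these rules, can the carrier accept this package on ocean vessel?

Yes

pH 0.8 meets the Group Z2 criterion (Corrosive), so the pool pH-down solution is Group Z2.
The pool pH-down solution has pH 12.5, which is ≥ 12, so it is Group Z2 (Corrosive).
The curing-agent paste has self-accelerating decomposition temperature 18.5 °C, which is < 50 °C, so it is Group Z1 (Self-Reactive).
Group Z2 net quantity: (two 13.75 L containers = 27.5 L) + 48.5 L = 76 L.
That is within the Group Z2 ocean vessel limit of 100 L.
Group Z1 quantity: two 87.5 kg packs = 175 kg.
175 kg ≤ 250 kg (ocean vessel limit, Group Z1) — within limit.
The segregation rule (Group Z2 with Group Z7) does not apply to Group Z2 with Group Z1.
Every hazard group is within its ocean vessel limit and no segregation rule is violated.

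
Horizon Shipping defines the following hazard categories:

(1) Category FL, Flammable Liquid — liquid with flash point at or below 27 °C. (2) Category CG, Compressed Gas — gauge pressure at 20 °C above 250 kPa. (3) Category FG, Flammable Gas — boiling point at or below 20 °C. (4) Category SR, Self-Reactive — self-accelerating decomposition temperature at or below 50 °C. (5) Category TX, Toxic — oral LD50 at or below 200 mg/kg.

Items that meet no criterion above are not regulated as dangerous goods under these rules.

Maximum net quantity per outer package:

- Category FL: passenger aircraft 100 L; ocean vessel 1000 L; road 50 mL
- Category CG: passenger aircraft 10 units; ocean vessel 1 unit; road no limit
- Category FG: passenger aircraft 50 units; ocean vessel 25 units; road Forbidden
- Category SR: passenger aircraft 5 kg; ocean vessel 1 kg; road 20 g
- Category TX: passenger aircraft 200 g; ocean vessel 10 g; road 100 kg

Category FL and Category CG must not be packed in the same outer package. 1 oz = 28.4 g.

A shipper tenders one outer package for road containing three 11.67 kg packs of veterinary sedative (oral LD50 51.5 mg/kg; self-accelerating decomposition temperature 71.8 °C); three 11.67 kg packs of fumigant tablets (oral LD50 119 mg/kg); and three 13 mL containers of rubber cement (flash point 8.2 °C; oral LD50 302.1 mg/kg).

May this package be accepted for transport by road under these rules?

Yes

With oral LD50 51.5 mg/kg (≤ 200 mg/kg), the veterinary sedative falls in Category TX.
Fumigant tablets: oral LD50 119 mg/kg ≤ 200 mg/kg → Category TX (Toxic).
Flash point 8.2 °C meets the Category FL criterion (Flammable Liquid), so the rubber cement is Category FL.
Total Category TX: (three 11.67 kg packs = 35.01 kg) + (three 11.67 kg packs = 35.01 kg) = 70.02 kg.
70.02 kg is within the road limit of 100 kg for Category TX.
Category FL quantity: three 13 mL containers = 39 mL.
That is within the Category FL road limit of 50 mL.
The segregation rule (Category FL with Category CG) does not apply to Category TX with Category FL.
Every hazard category is within its road limit and no segregation rule is violated.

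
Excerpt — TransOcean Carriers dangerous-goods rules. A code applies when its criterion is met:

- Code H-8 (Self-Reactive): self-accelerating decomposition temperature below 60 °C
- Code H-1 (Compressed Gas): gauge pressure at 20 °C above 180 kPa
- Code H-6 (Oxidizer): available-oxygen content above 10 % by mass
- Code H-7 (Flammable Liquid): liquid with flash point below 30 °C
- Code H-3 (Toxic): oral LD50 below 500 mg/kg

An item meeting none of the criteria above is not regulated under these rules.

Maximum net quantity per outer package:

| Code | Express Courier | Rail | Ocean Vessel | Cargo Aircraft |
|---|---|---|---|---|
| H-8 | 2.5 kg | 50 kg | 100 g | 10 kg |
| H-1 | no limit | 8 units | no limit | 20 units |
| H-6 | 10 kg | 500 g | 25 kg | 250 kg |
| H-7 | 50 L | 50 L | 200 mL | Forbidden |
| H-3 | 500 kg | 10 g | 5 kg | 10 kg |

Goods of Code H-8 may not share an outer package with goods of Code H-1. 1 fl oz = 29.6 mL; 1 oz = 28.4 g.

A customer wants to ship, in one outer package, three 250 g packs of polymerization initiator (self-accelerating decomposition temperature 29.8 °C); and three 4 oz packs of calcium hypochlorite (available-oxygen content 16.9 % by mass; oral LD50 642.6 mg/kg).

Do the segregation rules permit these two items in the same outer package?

Polymerization initiator: self-accelerating decomposition temperature 29.8 °C < 60 °C → Code H-8 (Self-Reactive).
With available-oxygen content 16.9 % by mass (> 10 % by mass), the calcium hypochlorite falls in Code H-6.
No segregation rule bars Code H-8 with Code H-6.

Yes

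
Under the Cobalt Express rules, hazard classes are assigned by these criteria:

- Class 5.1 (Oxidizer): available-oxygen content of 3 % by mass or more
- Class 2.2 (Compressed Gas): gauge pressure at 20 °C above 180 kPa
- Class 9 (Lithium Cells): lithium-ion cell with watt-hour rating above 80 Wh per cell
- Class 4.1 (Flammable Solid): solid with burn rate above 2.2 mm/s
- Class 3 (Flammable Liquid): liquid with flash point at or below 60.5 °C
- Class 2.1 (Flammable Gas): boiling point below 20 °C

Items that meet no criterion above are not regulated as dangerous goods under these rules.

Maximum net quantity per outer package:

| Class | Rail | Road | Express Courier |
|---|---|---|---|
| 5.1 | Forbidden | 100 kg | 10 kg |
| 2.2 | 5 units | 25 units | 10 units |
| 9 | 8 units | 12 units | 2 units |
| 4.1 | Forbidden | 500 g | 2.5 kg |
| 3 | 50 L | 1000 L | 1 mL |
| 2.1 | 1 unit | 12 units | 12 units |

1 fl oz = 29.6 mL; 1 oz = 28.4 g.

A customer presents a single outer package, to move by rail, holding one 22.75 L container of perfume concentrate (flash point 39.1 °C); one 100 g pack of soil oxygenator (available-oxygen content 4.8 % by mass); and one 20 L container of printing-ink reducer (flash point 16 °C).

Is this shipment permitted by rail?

No

Flash point 39.1 °C meets the Class 3 criterion (Flammable Liquid), so the perfume concentrate is Class 3.
Available-oxygen content 4.8 % by mass meets the Class 5.1 criterion (Oxidizer), so the soil oxygenator is Class 5.1.
Printing-ink reducer: flash point 16 °C ≤ 60.5 °C → Class 3 (Flammable Liquid).
Class 3 net quantity: 22.75 L + 20 L = 42.75 L.
42.75 L ≤ 50 L (rail limit, Class 3) — within limit.
Class 5.1 quantity: 100 g.
Class 5.1 is Forbidden by rail.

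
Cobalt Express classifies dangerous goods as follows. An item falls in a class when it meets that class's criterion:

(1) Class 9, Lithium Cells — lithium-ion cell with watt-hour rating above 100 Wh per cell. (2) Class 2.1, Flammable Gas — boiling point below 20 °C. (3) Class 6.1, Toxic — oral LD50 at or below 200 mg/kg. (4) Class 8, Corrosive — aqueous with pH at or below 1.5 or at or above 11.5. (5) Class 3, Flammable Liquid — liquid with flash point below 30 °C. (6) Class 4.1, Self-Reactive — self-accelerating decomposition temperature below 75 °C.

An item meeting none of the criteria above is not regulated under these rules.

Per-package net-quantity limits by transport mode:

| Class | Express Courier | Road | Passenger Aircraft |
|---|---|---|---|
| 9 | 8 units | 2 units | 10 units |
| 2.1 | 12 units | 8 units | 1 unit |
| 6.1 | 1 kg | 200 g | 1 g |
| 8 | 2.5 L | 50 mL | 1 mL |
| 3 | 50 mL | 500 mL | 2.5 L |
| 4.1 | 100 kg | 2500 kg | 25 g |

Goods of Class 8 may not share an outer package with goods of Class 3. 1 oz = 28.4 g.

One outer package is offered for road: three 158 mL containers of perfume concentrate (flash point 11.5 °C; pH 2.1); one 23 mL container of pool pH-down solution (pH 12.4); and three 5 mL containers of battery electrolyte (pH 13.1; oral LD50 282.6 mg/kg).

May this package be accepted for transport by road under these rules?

Perfume concentrate: flash point 11.5 °C < 30 °C → Class 3 (Flammable Liquid).
The pool pH-down solution has pH 12.4, which is ≥ 11.5, so it is Class 8 (Corrosive).
Battery electrolyte: pH 13.1 ≥ 11.5 → Class 8 (Corrosive).
Total Class 8: 23 mL + (three 5 mL containers = 15 mL) = 38 mL.
38 mL ≤ 50 mL (road limit, Class 8) — within limit.
Class 3 quantity: three 158 mL containers = 474 mL.
That is within the Class 3 road limit of 500 mL.
Class 8 and Class 3 may not share an outer package.

No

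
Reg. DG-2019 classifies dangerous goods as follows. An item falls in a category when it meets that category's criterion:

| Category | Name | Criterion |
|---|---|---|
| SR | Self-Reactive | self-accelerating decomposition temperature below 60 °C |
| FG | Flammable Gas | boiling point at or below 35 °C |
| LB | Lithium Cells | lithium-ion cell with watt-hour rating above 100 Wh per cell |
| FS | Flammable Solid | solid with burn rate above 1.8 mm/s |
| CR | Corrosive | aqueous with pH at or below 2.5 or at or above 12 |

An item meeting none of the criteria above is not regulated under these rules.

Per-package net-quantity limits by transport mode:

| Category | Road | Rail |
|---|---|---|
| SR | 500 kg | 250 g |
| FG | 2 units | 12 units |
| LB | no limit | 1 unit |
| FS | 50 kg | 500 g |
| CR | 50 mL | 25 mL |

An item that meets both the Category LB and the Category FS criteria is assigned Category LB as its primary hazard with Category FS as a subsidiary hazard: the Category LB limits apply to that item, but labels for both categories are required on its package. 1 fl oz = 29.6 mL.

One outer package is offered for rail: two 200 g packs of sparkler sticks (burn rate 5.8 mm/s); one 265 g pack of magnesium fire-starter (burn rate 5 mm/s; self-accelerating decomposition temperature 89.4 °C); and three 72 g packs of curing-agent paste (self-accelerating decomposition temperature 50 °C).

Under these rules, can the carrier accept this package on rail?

No

Sparkler sticks: burn rate 5.8 mm/s > 1.8 mm/s → Category FS (Flammable Solid).
Magnesium fire-starter: burn rate 5 mm/s > 1.8 mm/s → Category FS (Flammable Solid).
With self-accelerating decomposition temperature 50 °C (< 60 °C), the curing-agent paste falls in Category SR.
Total Category FS: (two 200 g packs = 400 g) + 265 g = 665 g.
665 g exceeds the rail limit of 500 g for Category FS.
Category SR quantity: three 72 g packs = 216 g.
That is within the Category SR rail limit of 250 g.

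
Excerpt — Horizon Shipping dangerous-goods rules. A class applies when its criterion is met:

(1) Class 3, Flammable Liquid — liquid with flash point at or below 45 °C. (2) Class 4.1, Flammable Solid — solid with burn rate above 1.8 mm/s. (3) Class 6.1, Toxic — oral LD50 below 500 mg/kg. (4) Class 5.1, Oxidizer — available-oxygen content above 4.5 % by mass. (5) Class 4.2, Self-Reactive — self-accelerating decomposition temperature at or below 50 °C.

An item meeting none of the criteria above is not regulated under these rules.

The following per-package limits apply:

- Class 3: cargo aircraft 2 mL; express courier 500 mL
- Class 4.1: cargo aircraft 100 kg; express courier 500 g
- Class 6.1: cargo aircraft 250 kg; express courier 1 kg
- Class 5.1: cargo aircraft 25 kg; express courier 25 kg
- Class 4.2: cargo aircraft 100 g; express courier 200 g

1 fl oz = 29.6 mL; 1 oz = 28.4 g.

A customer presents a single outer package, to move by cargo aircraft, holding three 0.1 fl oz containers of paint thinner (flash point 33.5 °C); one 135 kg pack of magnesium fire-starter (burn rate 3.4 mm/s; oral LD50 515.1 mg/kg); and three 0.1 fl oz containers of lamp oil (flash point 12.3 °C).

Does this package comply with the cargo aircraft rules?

Flash point 33.5 °C meets the Class 3 criterion (Flammable Liquid), so the paint thinner is Class 3.
Burn rate 3.4 mm/s meets the Class 4.1 criterion (Flammable Solid), so the magnesium fire-starter is Class 4.1.
The lamp oil has flash point 12.3 °C, which is ≤ 45 °C, so it is Class 3 (Flammable Liquid).
Class 4.1 quantity: 135 kg.
That exceeds the Class 4.1 cargo aircraft limit of 100 kg.
Total Class 3: (three 0.1 fl oz containers = 8.88 mL) + (three 0.1 fl oz containers = 8.88 mL) = 17.76 mL.
17.76 mL > 2 mL (cargo aircraft limit, Class 3) — over the limit.

No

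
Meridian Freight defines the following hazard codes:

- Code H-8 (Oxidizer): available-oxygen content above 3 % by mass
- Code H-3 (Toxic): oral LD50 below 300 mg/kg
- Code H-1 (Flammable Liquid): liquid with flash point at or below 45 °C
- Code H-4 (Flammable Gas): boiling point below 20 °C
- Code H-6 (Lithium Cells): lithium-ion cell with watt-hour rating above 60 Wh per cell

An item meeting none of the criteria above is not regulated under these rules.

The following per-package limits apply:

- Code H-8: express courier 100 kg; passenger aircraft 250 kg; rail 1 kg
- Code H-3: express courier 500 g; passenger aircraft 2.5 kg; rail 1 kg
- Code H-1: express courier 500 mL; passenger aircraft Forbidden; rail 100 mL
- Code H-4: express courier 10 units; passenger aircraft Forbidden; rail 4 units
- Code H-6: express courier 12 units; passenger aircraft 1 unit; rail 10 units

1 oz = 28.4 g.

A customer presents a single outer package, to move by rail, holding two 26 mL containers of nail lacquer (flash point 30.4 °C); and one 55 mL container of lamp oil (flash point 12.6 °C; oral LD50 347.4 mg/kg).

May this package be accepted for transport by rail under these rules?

No

Flash point 30.4 °C meets the Code H-1 criterion (Flammable Liquid), so the nail lacquer is Code H-1.
The lamp oil has flash point 12.6 °C, which is ≤ 45 °C, so it is Code H-1 (Flammable Liquid).
Code H-1 net quantity: (two 26 mL containers = 52 mL) + 55 mL = 107 mL.
107 mL > 100 mL (rail limit, Code H-1) — over the limit.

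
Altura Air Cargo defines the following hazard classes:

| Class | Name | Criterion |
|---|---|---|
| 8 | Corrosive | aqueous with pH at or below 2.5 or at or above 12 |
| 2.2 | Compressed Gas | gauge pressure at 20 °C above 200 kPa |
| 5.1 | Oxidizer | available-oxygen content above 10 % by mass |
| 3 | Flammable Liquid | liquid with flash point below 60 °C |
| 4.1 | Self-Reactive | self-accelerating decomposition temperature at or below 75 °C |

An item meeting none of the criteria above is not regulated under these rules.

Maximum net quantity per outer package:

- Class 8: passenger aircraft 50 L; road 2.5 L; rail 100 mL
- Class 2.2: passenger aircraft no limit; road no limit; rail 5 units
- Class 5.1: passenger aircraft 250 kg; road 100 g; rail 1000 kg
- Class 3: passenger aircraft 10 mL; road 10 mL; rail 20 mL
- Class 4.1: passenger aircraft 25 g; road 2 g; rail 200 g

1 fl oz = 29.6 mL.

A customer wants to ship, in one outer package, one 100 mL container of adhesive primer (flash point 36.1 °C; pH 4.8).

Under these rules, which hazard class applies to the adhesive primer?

Class 3

With flash point 36.1 °C (< 60 °C), the adhesive primer falls in Class 3.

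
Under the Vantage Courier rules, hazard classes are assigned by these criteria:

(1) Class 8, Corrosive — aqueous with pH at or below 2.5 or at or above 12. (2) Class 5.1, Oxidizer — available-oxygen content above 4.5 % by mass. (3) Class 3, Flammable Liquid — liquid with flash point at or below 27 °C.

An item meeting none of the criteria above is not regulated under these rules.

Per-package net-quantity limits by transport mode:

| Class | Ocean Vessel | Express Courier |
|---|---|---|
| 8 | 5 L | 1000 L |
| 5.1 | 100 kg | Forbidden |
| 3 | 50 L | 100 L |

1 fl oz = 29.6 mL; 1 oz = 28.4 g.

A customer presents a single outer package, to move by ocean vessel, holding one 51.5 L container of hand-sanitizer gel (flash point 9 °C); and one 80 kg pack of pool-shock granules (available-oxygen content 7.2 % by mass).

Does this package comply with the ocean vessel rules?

No

Flash point 9 °C meets the Class 3 criterion (Flammable Liquid), so the hand-sanitizer gel is Class 3.
With available-oxygen content 7.2 % by mass (> 4.5 % by mass), the pool-shock granules fall in Class 5.1.
Class 5.1 quantity: 80 kg.
80 kg ≤ 100 kg (ocean vessel limit, Class 5.1) — within limit.
Class 3 quantity: 51.5 L.
51.5 L exceeds the ocean vessel limit of 50 L for Class 3.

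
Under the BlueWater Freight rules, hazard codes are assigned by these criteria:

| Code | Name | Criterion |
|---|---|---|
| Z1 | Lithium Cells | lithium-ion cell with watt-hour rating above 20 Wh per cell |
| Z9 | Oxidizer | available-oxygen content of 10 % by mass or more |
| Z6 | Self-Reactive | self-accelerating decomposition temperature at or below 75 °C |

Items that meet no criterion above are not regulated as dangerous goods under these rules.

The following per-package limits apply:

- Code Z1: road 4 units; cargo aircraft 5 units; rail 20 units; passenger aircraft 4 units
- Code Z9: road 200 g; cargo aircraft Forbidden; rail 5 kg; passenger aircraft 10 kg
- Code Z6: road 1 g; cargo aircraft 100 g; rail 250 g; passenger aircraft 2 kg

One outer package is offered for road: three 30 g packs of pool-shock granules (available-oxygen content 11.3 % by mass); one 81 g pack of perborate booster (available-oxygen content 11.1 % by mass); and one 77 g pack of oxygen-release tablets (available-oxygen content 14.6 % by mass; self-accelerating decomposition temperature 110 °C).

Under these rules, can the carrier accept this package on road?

No

Pool-shock granules: available-oxygen content 11.3 % by mass ≥ 10 % by mass → Code Z9 (Oxidizer).
With available-oxygen content 11.1 % by mass (≥ 10 % by mass), the perborate booster falls in Code Z9.
Oxygen-release tablets: available-oxygen content 14.6 % by mass ≥ 10 % by mass → Code Z9 (Oxidizer).
Code Z9 net quantity: (three 30 g packs = 90 g) + 81 g + 77 g = 248 g.
248 g exceeds the road limit of 200 g for Code Z9.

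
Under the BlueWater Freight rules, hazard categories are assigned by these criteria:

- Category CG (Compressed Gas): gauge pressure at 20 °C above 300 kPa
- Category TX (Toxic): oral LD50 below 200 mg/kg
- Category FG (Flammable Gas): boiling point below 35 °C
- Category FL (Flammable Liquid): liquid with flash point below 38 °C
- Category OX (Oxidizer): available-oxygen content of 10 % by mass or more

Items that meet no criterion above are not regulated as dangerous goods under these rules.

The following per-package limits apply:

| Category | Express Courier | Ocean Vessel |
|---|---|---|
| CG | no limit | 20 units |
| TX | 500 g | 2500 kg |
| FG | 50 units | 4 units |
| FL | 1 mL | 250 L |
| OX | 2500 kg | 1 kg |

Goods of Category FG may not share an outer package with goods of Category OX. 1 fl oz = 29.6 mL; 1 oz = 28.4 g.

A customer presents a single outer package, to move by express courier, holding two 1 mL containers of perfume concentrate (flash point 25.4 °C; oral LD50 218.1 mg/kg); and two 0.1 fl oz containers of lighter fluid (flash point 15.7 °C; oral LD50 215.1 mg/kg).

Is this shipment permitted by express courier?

No

Perfume concentrate: flash point 25.4 °C < 38 °C → Category FL (Flammable Liquid).
With flash point 15.7 °C (< 38 °C), the lighter fluid falls in Category FL.
Category FL net quantity: (two 1 mL containers = 2 mL) + (two 0.1 fl oz containers = 5.92 mL) = 7.92 mL.
7.92 mL > 1 mL (express courier limit, Category FL) — over the limit.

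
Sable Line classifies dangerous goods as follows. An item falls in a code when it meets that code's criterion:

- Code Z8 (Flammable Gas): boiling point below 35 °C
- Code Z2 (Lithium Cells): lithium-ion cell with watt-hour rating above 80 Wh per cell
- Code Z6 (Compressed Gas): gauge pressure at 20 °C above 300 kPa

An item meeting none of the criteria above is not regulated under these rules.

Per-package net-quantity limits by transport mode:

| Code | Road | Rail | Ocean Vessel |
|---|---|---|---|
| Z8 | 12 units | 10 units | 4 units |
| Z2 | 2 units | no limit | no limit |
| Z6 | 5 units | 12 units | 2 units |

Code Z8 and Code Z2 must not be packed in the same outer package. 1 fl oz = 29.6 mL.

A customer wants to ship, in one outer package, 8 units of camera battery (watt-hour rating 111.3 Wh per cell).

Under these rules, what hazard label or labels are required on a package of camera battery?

The camera battery has watt-hour rating 111.3 Wh per cell, which is > 80 Wh per cell, so it is Code Z2 (Lithium Cells).
Only the Code Z2 label is required.

Code Z2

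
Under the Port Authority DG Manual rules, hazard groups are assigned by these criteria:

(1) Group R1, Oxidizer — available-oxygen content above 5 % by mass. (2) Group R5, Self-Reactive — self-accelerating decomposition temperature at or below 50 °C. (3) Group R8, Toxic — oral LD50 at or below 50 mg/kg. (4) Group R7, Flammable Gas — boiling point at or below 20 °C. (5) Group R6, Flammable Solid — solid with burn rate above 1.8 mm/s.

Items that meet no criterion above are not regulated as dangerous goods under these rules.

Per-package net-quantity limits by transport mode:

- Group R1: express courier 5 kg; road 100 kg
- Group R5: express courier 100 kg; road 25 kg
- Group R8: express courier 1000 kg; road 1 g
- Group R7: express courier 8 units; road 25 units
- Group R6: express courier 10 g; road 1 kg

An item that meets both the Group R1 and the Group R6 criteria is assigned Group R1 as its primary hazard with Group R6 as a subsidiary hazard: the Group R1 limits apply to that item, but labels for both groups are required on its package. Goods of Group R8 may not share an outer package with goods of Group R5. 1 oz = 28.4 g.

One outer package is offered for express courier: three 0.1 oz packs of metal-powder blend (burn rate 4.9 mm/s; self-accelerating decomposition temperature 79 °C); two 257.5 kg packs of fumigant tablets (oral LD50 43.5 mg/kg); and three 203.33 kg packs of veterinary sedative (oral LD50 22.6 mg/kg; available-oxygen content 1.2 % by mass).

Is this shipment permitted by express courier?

No

With burn rate 4.9 mm/s (> 1.8 mm/s), the metal-powder blend falls in Group R6.
With oral LD50 43.5 mg/kg (≤ 50 mg/kg), the fumigant tablets fall in Group R8.
The veterinary sedative has oral LD50 22.6 mg/kg, which is ≤ 50 mg/kg, so it is Group R8 (Toxic).
Total Group R8: (two 257.5 kg packs = 515 kg) + (three 203.33 kg packs = 609.99 kg) = 1124.99 kg.
1124.99 kg exceeds the express courier limit of 1000 kg for Group R8.
Group R6 quantity: three 0.1 oz packs = 8.52 g.
8.52 g ≤ 10 g (express courier limit, Group R6) — within limit.
The segregation rule (Group R8 with Group R5) does not apply to Group R8 with Group R6.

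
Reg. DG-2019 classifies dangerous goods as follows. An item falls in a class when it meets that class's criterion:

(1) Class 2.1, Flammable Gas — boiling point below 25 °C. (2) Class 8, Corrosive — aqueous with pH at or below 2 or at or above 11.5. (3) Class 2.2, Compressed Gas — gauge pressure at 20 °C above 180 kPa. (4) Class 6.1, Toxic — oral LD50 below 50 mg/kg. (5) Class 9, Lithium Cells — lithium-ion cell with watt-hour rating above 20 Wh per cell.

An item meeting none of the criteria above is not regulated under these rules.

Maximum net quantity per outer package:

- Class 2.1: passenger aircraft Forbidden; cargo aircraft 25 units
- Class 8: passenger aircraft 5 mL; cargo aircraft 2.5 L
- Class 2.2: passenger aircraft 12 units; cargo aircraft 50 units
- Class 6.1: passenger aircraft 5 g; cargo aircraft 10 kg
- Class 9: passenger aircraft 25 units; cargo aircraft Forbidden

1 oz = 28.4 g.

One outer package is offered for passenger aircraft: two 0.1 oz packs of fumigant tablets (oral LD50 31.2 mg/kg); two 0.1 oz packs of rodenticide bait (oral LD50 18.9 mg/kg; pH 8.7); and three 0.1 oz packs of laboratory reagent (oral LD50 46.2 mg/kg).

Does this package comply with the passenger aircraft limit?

Oral LD50 31.2 mg/kg meets the Class 6.1 criterion (Toxic), so the fumigant tablets are Class 6.1.
Oral LD50 18.9 mg/kg meets the Class 6.1 criterion (Toxic), so the rodenticide bait is Class 6.1.
The laboratory reagent has oral LD50 46.2 mg/kg, which is < 50 mg/kg, so it is Class 6.1 (Toxic).
Total Class 6.1: (two 0.1 oz packs = 5.68 g) + (two 0.1 oz packs = 5.68 g) + (three 0.1 oz packs = 8.52 g) = 19.88 g.
That exceeds the Class 6.1 passenger aircraft limit of 5 g.

No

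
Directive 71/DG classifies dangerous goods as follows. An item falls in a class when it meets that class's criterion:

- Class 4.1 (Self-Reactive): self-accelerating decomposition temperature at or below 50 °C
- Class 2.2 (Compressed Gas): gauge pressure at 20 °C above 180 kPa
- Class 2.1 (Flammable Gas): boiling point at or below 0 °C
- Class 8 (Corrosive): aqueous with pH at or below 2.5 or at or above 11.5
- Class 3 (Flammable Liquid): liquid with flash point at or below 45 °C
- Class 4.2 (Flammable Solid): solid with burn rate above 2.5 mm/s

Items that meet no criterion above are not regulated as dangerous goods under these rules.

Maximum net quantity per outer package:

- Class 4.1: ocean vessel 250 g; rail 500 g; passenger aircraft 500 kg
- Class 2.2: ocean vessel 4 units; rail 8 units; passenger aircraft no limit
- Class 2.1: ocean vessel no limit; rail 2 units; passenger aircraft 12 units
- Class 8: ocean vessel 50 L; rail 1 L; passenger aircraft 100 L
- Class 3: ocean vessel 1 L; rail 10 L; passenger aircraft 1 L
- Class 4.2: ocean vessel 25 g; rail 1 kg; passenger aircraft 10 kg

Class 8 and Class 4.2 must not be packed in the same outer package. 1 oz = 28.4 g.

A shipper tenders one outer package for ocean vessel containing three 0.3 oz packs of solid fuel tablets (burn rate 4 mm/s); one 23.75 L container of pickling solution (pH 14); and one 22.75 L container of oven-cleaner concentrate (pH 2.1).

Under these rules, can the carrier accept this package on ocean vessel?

No

With burn rate 4 mm/s (> 2.5 mm/s), the solid fuel tablets fall in Class 4.2.
The pickling solution has pH 14, which is ≥ 11.5, so it is Class 8 (Corrosive).
pH 2.1 meets the Class 8 criterion (Corrosive), so the oven-cleaner concentrate is Class 8.
Class 8 net quantity: 23.75 L + 22.75 L = 46.5 L.
46.5 L is within the ocean vessel limit of 50 L for Class 8.
Class 4.2 quantity: three 0.3 oz packs = 25.56 g.
25.56 g exceeds the ocean vessel limit of 25 g for Class 4.2.
Class 8 and Class 4.2 may not share an outer package.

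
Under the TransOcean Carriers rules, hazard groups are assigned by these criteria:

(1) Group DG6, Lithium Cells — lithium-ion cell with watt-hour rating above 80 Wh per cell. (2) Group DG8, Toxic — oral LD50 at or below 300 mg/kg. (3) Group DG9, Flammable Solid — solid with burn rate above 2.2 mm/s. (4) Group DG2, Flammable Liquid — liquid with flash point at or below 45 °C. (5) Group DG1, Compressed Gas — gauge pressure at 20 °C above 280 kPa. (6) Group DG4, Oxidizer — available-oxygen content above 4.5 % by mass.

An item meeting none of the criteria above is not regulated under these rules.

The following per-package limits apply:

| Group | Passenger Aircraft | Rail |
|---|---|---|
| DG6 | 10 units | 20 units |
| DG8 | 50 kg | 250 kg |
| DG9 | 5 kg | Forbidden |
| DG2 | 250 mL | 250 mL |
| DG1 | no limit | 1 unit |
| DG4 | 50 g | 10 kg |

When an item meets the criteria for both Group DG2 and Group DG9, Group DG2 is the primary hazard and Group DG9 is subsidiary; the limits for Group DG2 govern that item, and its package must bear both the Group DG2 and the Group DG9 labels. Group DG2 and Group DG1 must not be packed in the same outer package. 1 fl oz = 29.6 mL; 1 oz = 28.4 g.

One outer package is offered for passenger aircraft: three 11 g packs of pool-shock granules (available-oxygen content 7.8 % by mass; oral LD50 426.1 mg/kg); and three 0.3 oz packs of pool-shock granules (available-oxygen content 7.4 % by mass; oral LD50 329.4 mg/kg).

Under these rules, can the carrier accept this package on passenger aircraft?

No

Available-oxygen content 7.8 % by mass meets the Group DG4 criterion (Oxidizer), so the pool-shock granules are Group DG4.
The pool-shock granules have available-oxygen content 7.4 % by mass, which is > 4.5 % by mass, so they are Group DG4 (Oxidizer).
Group DG4 net quantity: (three 11 g packs = 33 g) + (three 0.3 oz packs = 25.56 g) = 58.56 g.
That exceeds the Group DG4 passenger aircraft limit of 50 g.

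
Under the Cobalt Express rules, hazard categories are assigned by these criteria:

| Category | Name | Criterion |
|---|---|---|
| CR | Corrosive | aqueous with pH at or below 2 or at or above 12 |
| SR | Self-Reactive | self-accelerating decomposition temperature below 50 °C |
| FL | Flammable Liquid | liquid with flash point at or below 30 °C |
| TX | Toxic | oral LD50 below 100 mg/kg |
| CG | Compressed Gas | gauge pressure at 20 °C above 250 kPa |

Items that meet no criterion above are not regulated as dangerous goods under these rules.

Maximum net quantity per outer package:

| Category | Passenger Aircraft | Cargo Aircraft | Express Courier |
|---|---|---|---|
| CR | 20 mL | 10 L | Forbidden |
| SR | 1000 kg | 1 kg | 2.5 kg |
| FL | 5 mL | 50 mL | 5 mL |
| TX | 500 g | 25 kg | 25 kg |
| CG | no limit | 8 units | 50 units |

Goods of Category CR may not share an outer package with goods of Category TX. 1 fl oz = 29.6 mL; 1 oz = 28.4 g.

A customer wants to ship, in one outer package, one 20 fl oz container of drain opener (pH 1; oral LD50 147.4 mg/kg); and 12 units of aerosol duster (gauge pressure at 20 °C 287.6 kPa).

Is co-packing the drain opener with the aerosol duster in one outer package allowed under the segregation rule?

Yes

The drain opener has pH 1, which is ≤ 2, so it is Category CR (Corrosive).
Gauge pressure at 20 °C 287.6 kPa meets the Category CG criterion (Compressed Gas), so the aerosol duster is Category CG.
No segregation rule bars Category CR with Category CG.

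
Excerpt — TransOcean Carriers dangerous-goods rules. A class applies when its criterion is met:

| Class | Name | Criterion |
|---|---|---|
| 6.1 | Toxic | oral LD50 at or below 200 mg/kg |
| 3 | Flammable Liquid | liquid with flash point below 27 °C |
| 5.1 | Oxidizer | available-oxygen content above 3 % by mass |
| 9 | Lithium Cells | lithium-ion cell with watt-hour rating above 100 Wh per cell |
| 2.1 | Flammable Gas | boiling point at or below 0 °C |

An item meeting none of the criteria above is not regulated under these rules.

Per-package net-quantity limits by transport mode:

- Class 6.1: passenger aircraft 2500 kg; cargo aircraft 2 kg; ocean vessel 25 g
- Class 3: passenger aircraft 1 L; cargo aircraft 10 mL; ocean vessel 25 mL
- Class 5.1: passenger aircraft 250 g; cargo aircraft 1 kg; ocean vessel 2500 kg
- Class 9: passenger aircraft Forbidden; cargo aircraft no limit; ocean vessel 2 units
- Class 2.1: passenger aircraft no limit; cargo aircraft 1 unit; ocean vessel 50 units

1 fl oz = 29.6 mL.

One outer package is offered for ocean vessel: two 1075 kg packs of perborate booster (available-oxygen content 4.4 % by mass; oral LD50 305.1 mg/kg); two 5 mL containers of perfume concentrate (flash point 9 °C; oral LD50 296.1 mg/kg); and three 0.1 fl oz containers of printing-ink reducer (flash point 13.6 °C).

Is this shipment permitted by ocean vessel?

Yes

With available-oxygen content 4.4 % by mass (> 3 % by mass), the perborate booster falls in Class 5.1.
Perfume concentrate: flash point 9 °C < 27 °C → Class 3 (Flammable Liquid).
The printing-ink reducer has flash point 13.6 °C, which is < 27 °C, so it is Class 3 (Flammable Liquid).
Total Class 3: (two 5 mL containers = 10 mL) + (three 0.1 fl oz containers = 8.88 mL) = 18.88 mL.
18.88 mL is within the ocean vessel limit of 25 mL for Class 3.
Class 5.1 quantity: two 1075 kg packs = 2150 kg.
That is within the Class 5.1 ocean vessel limit of 2500 kg.
Every hazard class is within its ocean vessel limit and no segregation rule is violated.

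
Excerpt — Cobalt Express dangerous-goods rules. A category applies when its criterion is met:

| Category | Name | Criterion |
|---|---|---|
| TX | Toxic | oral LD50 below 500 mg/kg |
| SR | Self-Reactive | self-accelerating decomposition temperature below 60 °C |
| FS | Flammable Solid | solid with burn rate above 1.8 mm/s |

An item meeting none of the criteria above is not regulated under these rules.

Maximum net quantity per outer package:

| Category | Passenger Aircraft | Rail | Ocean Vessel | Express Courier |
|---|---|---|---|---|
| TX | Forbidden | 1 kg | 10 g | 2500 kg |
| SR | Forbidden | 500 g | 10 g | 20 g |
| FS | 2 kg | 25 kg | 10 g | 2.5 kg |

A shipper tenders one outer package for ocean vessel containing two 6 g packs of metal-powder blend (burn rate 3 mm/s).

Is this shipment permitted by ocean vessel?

No

With burn rate 3 mm/s (> 1.8 mm/s), the metal-powder blend falls in Category FS.
Category FS quantity: two 6 g packs = 12 g.
That exceeds the Category FS ocean vessel limit of 10 g.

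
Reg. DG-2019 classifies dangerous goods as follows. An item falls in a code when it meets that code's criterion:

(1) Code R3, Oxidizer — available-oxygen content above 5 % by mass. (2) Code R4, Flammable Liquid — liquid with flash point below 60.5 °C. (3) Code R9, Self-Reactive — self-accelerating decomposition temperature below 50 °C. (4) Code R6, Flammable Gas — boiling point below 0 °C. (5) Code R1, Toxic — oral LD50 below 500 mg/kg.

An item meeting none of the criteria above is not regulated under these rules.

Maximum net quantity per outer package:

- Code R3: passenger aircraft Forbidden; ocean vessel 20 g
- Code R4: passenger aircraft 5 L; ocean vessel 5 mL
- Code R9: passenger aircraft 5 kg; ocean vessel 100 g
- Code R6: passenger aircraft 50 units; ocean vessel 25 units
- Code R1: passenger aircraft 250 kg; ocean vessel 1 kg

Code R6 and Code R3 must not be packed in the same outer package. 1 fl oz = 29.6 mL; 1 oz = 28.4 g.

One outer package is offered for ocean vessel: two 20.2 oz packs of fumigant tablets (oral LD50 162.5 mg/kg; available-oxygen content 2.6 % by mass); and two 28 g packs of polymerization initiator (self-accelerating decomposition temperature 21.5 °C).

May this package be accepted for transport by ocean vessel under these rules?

Fumigant tablets: oral LD50 162.5 mg/kg < 500 mg/kg → Code R1 (Toxic).
Self-accelerating decomposition temperature 21.5 °C meets the Code R9 criterion (Self-Reactive), so the polymerization initiator is Code R9.
Code R1 quantity: two 20.2 oz packs = 1147.36 g.
That exceeds the Code R1 ocean vessel limit of 1 kg.
Code R9 quantity: two 28 g packs = 56 g.
That is within the Code R9 ocean vessel limit of 100 g.
The segregation rule (Code R6 with Code R3) does not apply to Code R1 with Code R9.

No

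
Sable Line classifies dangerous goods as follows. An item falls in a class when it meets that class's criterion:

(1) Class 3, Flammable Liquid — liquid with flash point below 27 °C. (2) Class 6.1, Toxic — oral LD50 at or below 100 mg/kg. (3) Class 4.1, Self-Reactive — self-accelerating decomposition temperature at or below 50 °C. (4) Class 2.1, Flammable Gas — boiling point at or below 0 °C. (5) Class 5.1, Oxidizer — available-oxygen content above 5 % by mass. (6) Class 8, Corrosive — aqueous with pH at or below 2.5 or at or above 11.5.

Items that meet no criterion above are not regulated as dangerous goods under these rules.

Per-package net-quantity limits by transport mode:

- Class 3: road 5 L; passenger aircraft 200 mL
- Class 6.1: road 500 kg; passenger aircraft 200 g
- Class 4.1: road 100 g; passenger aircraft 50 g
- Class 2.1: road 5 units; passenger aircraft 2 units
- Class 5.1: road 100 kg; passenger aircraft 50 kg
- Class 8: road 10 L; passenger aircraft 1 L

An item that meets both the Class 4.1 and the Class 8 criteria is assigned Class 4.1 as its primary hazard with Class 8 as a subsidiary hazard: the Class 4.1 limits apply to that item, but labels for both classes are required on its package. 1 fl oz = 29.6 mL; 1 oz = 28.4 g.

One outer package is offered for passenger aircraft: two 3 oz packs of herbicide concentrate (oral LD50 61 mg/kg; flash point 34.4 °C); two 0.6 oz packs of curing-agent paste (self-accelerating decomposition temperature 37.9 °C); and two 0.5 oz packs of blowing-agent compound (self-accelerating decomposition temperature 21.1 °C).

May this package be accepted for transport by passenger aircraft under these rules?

No

Oral LD50 61 mg/kg meets the Class 6.1 criterion (Toxic), so the herbicide concentrate is Class 6.1.
Self-accelerating decomposition temperature 37.9 °C meets the Class 4.1 criterion (Self-Reactive), so the curing-agent paste is Class 4.1.
Self-accelerating decomposition temperature 21.1 °C meets the Class 4.1 criterion (Self-Reactive), so the blowing-agent compound is Class 4.1.
Total Class 4.1: (two 0.6 oz packs = 34.08 g) + (two 0.5 oz packs = 28.4 g) = 62.48 g.
62.48 g > 50 g (passenger aircraft limit, Class 4.1) — over the limit.
Class 6.1 quantity: two 3 oz packs = 170.4 g.
That is within the Class 6.1 passenger aircraft limit of 200 g.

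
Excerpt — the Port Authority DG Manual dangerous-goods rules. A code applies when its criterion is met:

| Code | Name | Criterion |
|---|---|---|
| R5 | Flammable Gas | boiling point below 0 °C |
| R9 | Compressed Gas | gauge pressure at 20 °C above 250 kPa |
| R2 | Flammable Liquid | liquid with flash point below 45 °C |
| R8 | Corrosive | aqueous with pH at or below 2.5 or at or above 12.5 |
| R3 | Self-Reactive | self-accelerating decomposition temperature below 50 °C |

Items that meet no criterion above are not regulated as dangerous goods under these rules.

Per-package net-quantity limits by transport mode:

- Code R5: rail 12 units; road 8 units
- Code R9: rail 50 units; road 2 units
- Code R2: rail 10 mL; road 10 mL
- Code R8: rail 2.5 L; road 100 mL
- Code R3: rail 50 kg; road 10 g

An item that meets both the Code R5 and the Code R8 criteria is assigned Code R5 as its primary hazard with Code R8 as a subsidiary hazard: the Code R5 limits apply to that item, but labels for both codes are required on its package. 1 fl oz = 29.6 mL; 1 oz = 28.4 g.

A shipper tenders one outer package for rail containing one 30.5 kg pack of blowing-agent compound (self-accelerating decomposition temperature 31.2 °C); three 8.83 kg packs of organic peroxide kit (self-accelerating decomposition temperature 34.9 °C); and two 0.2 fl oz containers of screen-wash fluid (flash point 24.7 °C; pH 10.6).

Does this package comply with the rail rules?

Blowing-agent compound: self-accelerating decomposition temperature 31.2 °C < 50 °C → Code R3 (Self-Reactive).
With self-accelerating decomposition temperature 34.9 °C (< 50 °C), the organic peroxide kit falls in Code R3.
Flash point 24.7 °C meets the Code R2 criterion (Flammable Liquid), so the screen-wash fluid is Code R2.
Code R3 net quantity: 30.5 kg + (three 8.83 kg packs = 26.49 kg) = 56.99 kg.
56.99 kg > 50 kg (rail limit, Code R3) — over the limit.
Code R2 quantity: two 0.2 fl oz containers = 11.84 mL.
That exceeds the Code R2 rail limit of 10 mL.

No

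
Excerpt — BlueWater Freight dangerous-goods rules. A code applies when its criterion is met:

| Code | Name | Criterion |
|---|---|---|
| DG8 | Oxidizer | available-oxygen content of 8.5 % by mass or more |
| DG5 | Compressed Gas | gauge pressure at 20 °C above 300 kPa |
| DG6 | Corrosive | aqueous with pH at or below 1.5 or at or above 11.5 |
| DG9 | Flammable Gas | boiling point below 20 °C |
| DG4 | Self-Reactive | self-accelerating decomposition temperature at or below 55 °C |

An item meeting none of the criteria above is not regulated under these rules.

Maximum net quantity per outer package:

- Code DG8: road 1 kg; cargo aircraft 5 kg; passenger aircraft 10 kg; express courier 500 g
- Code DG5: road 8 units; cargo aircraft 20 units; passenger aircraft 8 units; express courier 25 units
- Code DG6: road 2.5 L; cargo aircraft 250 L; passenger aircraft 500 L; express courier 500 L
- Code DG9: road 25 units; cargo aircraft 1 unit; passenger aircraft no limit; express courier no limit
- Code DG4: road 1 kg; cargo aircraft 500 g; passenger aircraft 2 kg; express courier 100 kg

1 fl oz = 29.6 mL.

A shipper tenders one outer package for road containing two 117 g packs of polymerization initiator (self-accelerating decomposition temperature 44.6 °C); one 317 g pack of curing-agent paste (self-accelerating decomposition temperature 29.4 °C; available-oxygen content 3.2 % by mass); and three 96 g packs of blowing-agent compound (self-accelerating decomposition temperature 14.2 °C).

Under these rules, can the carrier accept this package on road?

With self-accelerating decomposition temperature 44.6 °C (≤ 55 °C), the polymerization initiator falls in Code DG4.
The curing-agent paste has self-accelerating decomposition temperature 29.4 °C, which is ≤ 55 °C, so it is Code DG4 (Self-Reactive).
With self-accelerating decomposition temperature 14.2 °C (≤ 55 °C), the blowing-agent compound falls in Code DG4.
Total Code DG4: (two 117 g packs = 234 g) + 317 g + (three 96 g packs = 288 g) = 839 g.
That is within the Code DG4 road limit of 1 kg.

Yes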